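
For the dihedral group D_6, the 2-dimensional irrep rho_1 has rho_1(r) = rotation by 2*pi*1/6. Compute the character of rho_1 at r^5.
chi_{rho_1}(r^5) = 2*cos(2*pi*1*5/6) = 1

Argument: rho_1(r^5) is rotation by angle 2*pi*1*5/6, whose trace is 2*cos(2*pi*1*5/6) = 1.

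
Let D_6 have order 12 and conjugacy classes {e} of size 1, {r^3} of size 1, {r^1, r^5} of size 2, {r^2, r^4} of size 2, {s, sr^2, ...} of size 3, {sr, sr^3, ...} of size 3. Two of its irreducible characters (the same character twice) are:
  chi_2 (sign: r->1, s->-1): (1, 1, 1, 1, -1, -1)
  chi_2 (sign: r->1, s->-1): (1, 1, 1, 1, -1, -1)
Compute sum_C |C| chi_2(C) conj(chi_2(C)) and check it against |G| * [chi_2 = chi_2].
Sum = 12 = |G| = 12; so <chi_2, chi_2> = 1 (norm-1 confirms irreducibility).

Argument: Compute term by term over conjugacy classes (|C| * chi_2(C) * conj(chi_2(C))):
  1*(1)*conj(1) + 1*(1)*conj(1) + 2*(1)*conj(1) + 2*(1)*conj(1) + 3*(-1)*conj(-1) + 3*(-1)*conj(-1)
  = (1) + (1) + (2) + (2) + (3) + (3)
  = 12.
Dividing by |G| = 12 gives 12/12 = 1, matching the row-orthogonality relation <chi_2, chi_2> = [chi_2 = chi_2].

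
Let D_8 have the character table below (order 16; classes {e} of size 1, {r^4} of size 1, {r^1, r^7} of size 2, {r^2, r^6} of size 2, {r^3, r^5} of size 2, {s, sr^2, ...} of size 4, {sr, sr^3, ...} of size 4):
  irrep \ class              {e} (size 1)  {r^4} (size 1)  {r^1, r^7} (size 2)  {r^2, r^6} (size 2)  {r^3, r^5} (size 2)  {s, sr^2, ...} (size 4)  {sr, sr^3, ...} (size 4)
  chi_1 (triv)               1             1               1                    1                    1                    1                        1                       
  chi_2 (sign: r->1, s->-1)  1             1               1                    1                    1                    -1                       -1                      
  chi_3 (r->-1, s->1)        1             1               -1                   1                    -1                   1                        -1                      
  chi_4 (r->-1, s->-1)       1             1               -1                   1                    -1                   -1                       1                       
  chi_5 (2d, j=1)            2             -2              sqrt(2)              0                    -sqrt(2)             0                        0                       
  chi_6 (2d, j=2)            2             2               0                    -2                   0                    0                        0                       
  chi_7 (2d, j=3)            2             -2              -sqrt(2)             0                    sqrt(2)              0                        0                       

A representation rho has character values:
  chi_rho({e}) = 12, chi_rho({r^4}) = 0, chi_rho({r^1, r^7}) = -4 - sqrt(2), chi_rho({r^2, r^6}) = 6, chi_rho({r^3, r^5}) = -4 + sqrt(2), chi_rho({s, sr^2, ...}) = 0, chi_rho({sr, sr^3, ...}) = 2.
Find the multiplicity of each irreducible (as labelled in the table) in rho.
Multiplicities: chi_1: 1, chi_2: 0, chi_3: 2, chi_4: 3, chi_5: 1, chi_6: 0, chi_7: 2.

Reasoning: Use <chi_rho, chi> = (1/|G|) sum_C |C| * chi_rho(C) * conj(chi(C)) with |G| = 16 for each irreducible chi in the table:
  <chi_rho, chi_1> = (1/16)[1*(12)*conj(1) + 1*(0)*conj(1) + 2*(-4 - sqrt(2))*conj(1) + 2*(6)*conj(1) + 2*(-4 + sqrt(2))*conj(1) + 4*(0)*conj(1) + 4*(2)*conj(1)]
      = (1/16)[(12) + (0) + (-8 - 2*sqrt(2)) + (12) + (-8 + 2*sqrt(2)) + (0) + (8)] = 16/16 = 1
  <chi_rho, chi_2> = (1/16)[1*(12)*conj(1) + 1*(0)*conj(1) + 2*(-4 - sqrt(2))*conj(1) + 2*(6)*conj(1) + 2*(-4 + sqrt(2))*conj(1) + 4*(0)*conj(-1) + 4*(2)*conj(-1)]
      = (1/16)[(12) + (0) + (-8 - 2*sqrt(2)) + (12) + (-8 + 2*sqrt(2)) + (0) + (-8)] = 0/16 = 0
  <chi_rho, chi_3> = (1/16)[1*(12)*conj(1) + 1*(0)*conj(1) + 2*(-4 - sqrt(2))*conj(-1) + 2*(6)*conj(1) + 2*(-4 + sqrt(2))*conj(-1) + 4*(0)*conj(1) + 4*(2)*conj(-1)]
      = (1/16)[(12) + (0) + (2*sqrt(2) + 8) + (12) + (8 - 2*sqrt(2)) + (0) + (-8)] = 32/16 = 2
  <chi_rho, chi_4> = (1/16)[1*(12)*conj(1) + 1*(0)*conj(1) + 2*(-4 - sqrt(2))*conj(-1) + 2*(6)*conj(1) + 2*(-4 + sqrt(2))*conj(-1) + 4*(0)*conj(-1) + 4*(2)*conj(1)]
      = (1/16)[(12) + (0) + (2*sqrt(2) + 8) + (12) + (8 - 2*sqrt(2)) + (0) + (8)] = 48/16 = 3
  <chi_rho, chi_5> = (1/16)[1*(12)*conj(2) + 1*(0)*conj(-2) + 2*(-4 - sqrt(2))*conj(sqrt(2)) + 2*(6)*conj(0) + 2*(-4 + sqrt(2))*conj(-sqrt(2)) + 4*(0)*conj(0) + 4*(2)*conj(0)]
      = (1/16)[(24) + (0) + (-8*sqrt(2) - 4) + (0) + (-4 + 8*sqrt(2)) + (0) + (0)] = 16/16 = 1
  <chi_rho, chi_6> = (1/16)[1*(12)*conj(2) + 1*(0)*conj(2) + 2*(-4 - sqrt(2))*conj(0) + 2*(6)*conj(-2) + 2*(-4 + sqrt(2))*conj(0) + 4*(0)*conj(0) + 4*(2)*conj(0)]
      = (1/16)[(24) + (0) + (0) + (-24) + (0) + (0) + (0)] = 0/16 = 0
  <chi_rho, chi_7> = (1/16)[1*(12)*conj(2) + 1*(0)*conj(-2) + 2*(-4 - sqrt(2))*conj(-sqrt(2)) + 2*(6)*conj(0) + 2*(-4 + sqrt(2))*conj(sqrt(2)) + 4*(0)*conj(0) + 4*(2)*conj(0)]
      = (1/16)[(24) + (0) + (4 + 8*sqrt(2)) + (0) + (4 - 8*sqrt(2)) + (0) + (0)] = 32/16 = 2
Dimension check: dim(rho) = sum (mult * dim) = 1*1 + 0*1 + 2*1 + 3*1 + 1*2 + 0*2 + 2*2 = 12 = chi_rho(e) = 12.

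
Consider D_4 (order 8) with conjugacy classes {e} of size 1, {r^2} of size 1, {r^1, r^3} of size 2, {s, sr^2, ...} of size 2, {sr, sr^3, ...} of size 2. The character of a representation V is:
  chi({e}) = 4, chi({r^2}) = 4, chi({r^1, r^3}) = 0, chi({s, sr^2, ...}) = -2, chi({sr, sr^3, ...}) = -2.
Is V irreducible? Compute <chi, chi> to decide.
Not irreducible (reducible): <chi, chi> = 6 > 1.

Justification: <chi, chi> = (1/|G|) sum_C |C| * |chi(C)|^2 = (1/8)[1*|4|^2 + 1*|4|^2 + 2*|0|^2 + 2*|-2|^2 + 2*|-2|^2]
  = (1/8)[(16) + (16) + (0) + (8) + (8)] = 48/8 = 6.
A character is irreducible iff <chi, chi> = 1, so this representation is reducible.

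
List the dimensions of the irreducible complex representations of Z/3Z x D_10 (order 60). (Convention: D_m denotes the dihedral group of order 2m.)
Dimensions: 1, 1, 1, 1, 1, 1, 1, 1, 1, 1, 1, 1, 2, 2, 2, 2, 2, 2, 2, 2, 2, 2, 2, 2

Proof sketch: There are 24 irreducibles (= number of conjugacy classes). Their dimensions d_i satisfy sum d_i^2 = |G| = 60: 1 + 1 + 1 + 1 + 1 + 1 + 1 + 1 + 1 + 1 + 1 + 1 + 4 + 4 + 4 + 4 + 4 + 4 + 4 + 4 + 4 + 4 + 4 + 4 = 60. (For the product with Z/3Z: each of the 3 1-dim characters of Z/3Z tensors with each irrep of D_10, giving 3 copies of each D_10-dimension.)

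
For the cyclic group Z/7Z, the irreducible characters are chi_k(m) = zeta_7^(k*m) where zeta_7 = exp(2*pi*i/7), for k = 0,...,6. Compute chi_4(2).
chi_4(2) = zeta_7^8 = exp(2*I*pi/7)

Argument: chi_4(2) = zeta_7^(4*2) = zeta_7^8. Since zeta_7^7 = 1, this equals zeta_7^1 = exp(2*pi*i*1/7) = exp(2*I*pi/7).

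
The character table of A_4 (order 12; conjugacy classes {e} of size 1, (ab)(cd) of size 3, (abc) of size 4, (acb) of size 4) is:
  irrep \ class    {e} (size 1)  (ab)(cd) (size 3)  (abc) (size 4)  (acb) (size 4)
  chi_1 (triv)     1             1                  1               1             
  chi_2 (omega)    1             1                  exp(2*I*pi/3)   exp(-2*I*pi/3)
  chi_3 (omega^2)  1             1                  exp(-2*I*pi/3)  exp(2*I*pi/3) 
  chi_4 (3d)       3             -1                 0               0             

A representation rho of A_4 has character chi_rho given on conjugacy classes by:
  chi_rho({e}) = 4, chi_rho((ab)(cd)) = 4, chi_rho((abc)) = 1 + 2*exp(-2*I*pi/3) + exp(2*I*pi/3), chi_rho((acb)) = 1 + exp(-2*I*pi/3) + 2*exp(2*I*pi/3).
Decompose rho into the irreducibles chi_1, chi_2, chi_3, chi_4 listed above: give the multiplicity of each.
Multiplicities: chi_1: 1, chi_2: 1, chi_3: 2, chi_4: 0.

Why: Use <chi_rho, chi> = (1/|G|) sum_C |C| * chi_rho(C) * conj(chi(C)) with |G| = 12 for each irreducible chi in the table:
  <chi_rho, chi_1> = (1/12)[1*(4)*conj(1) + 3*(4)*conj(1) + 4*(1 + 2*exp(-2*I*pi/3) + exp(2*I*pi/3))*conj(1) + 4*(1 + exp(-2*I*pi/3) + 2*exp(2*I*pi/3))*conj(1)]
      = (1/12)[(4) + (12) + (4 + 8*exp(-2*I*pi/3) + 4*exp(2*I*pi/3)) + (4 + 4*exp(-2*I*pi/3) + 8*exp(2*I*pi/3))] = 12/12 = 1
  <chi_rho, chi_2> = (1/12)[1*(4)*conj(1) + 3*(4)*conj(1) + 4*(1 + 2*exp(-2*I*pi/3) + exp(2*I*pi/3))*conj(exp(2*I*pi/3)) + 4*(1 + exp(-2*I*pi/3) + 2*exp(2*I*pi/3))*conj(exp(-2*I*pi/3))]
      = (1/12)[(4) + (12) + (4 + 4*exp(-2*I*pi/3) + 8*exp(2*I*pi/3)) + (4 + 8*exp(-2*I*pi/3) + 4*exp(2*I*pi/3))] = 12/12 = 1
  <chi_rho, chi_3> = (1/12)[1*(4)*conj(1) + 3*(4)*conj(1) + 4*(1 + 2*exp(-2*I*pi/3) + exp(2*I*pi/3))*conj(exp(-2*I*pi/3)) + 4*(1 + exp(-2*I*pi/3) + 2*exp(2*I*pi/3))*conj(exp(2*I*pi/3))]
      = (1/12)[(4) + (12) + (4) + (4)] = 24/12 = 2
  <chi_rho, chi_4> = (1/12)[1*(4)*conj(3) + 3*(4)*conj(-1) + 4*(1 + 2*exp(-2*I*pi/3) + exp(2*I*pi/3))*conj(0) + 4*(1 + exp(-2*I*pi/3) + 2*exp(2*I*pi/3))*conj(0)]
      = (1/12)[(12) + (-12) + (0) + (0)] = 0/12 = 0
(Exp terms are combined using exp(i*s)*conj(exp(i*t)) = exp(i*(s-t)), and sums of them are collapsed using the identity that for every m > 1 the m distinct m-th roots of unity sum to 0, e.g. 1 + exp(2*I*pi/3) + exp(-2*I*pi/3) = 0.)
Dimension check: dim(rho) = sum (mult * dim) = 1*1 + 1*1 + 2*1 + 0*3 = 4 = chi_rho(e) = 4.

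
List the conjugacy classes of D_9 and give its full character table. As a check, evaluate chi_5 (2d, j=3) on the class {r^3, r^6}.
Conjugacy classes: {e} of size 1, {r^1, r^8} of size 2, {r^2, r^7} of size 2, {r^3, r^6} of size 2, {r^4, r^5} of size 2, {s, sr, ..., sr^8} of size 9.
Character table:
  irrep \ class              {e} (size 1)  {r^1, r^8} (size 2)  {r^2, r^7} (size 2)  {r^3, r^6} (size 2)  {r^4, r^5} (size 2)  {s, sr, ..., sr^8} (size 9)
  chi_1 (triv)               1             1                    1                    1                    1                    1                          
  chi_2 (sign: r->1, s->-1)  1             1                    1                    1                    1                    -1                         
  chi_3 (2d, j=1)            2             2*cos(2*pi/9)        2*cos(4*pi/9)        -1                   -2*cos(pi/9)         0                          
  chi_4 (2d, j=2)            2             2*cos(4*pi/9)        -2*cos(pi/9)         -1                   2*cos(2*pi/9)        0                          
  chi_5 (2d, j=3)            2             -1                   -1                   2                    -1                   0                          
  chi_6 (2d, j=4)            2             -2*cos(pi/9)         2*cos(2*pi/9)        -1                   2*cos(4*pi/9)        0                          

Spot check: chi_5 (2d, j=3) on {r^3, r^6} = 2.

Proof sketch: D_9 has order 2*9 = 18 with 6 conjugacy classes, hence 6 irreducibles. Sum of squared dims 1 + 1 + 4 + 4 + 4 + 4 = 18 = |G|. Linear characters come from the abelianisation; the 2-dimensional irreps have character r^k -> 2*cos(2*pi*j*k/9), reflections -> 0.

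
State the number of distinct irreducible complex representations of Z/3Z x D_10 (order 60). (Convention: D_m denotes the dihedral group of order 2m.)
24

Justification: The number of irreducible complex representations of a finite group equals its number of conjugacy classes. For a direct product, #classes(G x H) = #classes(G) * #classes(H). Z/3Z has 3 classes (abelian), D_10 has 8 classes, so 3 * 8 = 24, so Z/3Z x D_10 (order 60) has exactly 24 irreducible complex representations.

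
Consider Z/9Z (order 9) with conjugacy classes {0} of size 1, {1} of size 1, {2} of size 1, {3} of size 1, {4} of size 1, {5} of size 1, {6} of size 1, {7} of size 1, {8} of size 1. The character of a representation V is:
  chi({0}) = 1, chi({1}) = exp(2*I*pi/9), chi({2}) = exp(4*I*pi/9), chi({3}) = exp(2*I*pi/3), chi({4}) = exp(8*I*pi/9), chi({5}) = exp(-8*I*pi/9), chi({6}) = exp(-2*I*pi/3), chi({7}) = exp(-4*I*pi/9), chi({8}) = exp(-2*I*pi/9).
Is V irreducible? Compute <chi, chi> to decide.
Irreducible: <chi, chi> = 1.

Why: <chi, chi> = (1/|G|) sum_C |C| * |chi(C)|^2 = (1/9)[1*|1|^2 + 1*|exp(2*I*pi/9)|^2 + 1*|exp(4*I*pi/9)|^2 + 1*|exp(2*I*pi/3)|^2 + 1*|exp(8*I*pi/9)|^2 + 1*|exp(-8*I*pi/9)|^2 + 1*|exp(-2*I*pi/3)|^2 + 1*|exp(-4*I*pi/9)|^2 + 1*|exp(-2*I*pi/9)|^2]
  = (1/9)[(1) + (1) + (1) + (1) + (1) + (1) + (1) + (1) + (1)] = 9/9 = 1.
(Exp terms are combined using exp(i*s)*conj(exp(i*t)) = exp(i*(s-t)), and sums of them are collapsed using the identity that for every m > 1 the m distinct m-th roots of unity sum to 0, e.g. 1 + exp(2*I*pi/3) + exp(-2*I*pi/3) = 0.)
A character is irreducible iff <chi, chi> = 1, so this representation is irreducible.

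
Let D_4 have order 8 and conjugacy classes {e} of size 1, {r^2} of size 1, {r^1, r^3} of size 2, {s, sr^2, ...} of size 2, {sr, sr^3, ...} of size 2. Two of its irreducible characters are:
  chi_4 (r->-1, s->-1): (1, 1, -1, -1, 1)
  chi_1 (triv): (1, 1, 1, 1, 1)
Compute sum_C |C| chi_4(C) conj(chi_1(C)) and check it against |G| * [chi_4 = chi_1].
Sum = 0; so <chi_4, chi_1> = 0 (distinct irreducibles are orthogonal).

Working: Compute term by term over conjugacy classes (|C| * chi_4(C) * conj(chi_1(C))):
  1*(1)*conj(1) + 1*(1)*conj(1) + 2*(-1)*conj(1) + 2*(-1)*conj(1) + 2*(1)*conj(1)
  = (1) + (1) + (-2) + (-2) + (2)
  = 0.
Dividing by |G| = 8 gives 0/8 = 0, matching the row-orthogonality relation <chi_4, chi_1> = [chi_4 = chi_1].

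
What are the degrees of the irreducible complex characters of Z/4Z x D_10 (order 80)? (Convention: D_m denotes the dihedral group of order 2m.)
Dimensions: 1, 1, 1, 1, 1, 1, 1, 1, 1, 1, 1, 1, 1, 1, 1, 1, 2, 2, 2, 2, 2, 2, 2, 2, 2, 2, 2, 2, 2, 2, 2, 2

Details: There are 32 irreducibles (= number of conjugacy classes). Their dimensions d_i satisfy sum d_i^2 = |G| = 80: 1 + 1 + 1 + 1 + 1 + 1 + 1 + 1 + 1 + 1 + 1 + 1 + 1 + 1 + 1 + 1 + 4 + 4 + 4 + 4 + 4 + 4 + 4 + 4 + 4 + 4 + 4 + 4 + 4 + 4 + 4 + 4 = 80. (For the product with Z/4Z: each of the 4 1-dim characters of Z/4Z tensors with each irrep of D_10, giving 4 copies of each D_10-dimension.)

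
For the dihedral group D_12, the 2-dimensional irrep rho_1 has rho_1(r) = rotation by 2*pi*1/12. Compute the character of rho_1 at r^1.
chi_{rho_1}(r^1) = 2*cos(2*pi*1*1/12) = sqrt(3)

Argument: rho_1(r^1) is rotation by angle 2*pi*1*1/12, whose trace is 2*cos(2*pi*1*1/12) = sqrt(3).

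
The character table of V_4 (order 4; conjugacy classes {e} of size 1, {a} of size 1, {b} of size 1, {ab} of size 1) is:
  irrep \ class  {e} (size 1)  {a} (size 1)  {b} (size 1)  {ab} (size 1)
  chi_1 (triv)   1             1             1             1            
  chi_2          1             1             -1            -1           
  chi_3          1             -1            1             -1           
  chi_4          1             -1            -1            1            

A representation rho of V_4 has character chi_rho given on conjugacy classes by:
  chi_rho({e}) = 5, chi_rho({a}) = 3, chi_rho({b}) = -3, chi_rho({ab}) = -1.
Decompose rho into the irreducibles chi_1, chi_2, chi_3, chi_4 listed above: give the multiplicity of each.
Multiplicities: chi_1: 1, chi_2: 3, chi_3: 0, chi_4: 1.

Derivation: Use <chi_rho, chi> = (1/|G|) sum_C |C| * chi_rho(C) * conj(chi(C)) with |G| = 4 for each irreducible chi in the table:
  <chi_rho, chi_1> = (1/4)[1*(5)*conj(1) + 1*(3)*conj(1) + 1*(-3)*conj(1) + 1*(-1)*conj(1)]
      = (1/4)[(5) + (3) + (-3) + (-1)] = 4/4 = 1
  <chi_rho, chi_2> = (1/4)[1*(5)*conj(1) + 1*(3)*conj(1) + 1*(-3)*conj(-1) + 1*(-1)*conj(-1)]
      = (1/4)[(5) + (3) + (3) + (1)] = 12/4 = 3
  <chi_rho, chi_3> = (1/4)[1*(5)*conj(1) + 1*(3)*conj(-1) + 1*(-3)*conj(1) + 1*(-1)*conj(-1)]
      = (1/4)[(5) + (-3) + (-3) + (1)] = 0/4 = 0
  <chi_rho, chi_4> = (1/4)[1*(5)*conj(1) + 1*(3)*conj(-1) + 1*(-3)*conj(-1) + 1*(-1)*conj(1)]
      = (1/4)[(5) + (-3) + (3) + (-1)] = 4/4 = 1
Dimension check: dim(rho) = sum (mult * dim) = 1*1 + 3*1 + 0*1 + 1*1 = 5 = chi_rho(e) = 5.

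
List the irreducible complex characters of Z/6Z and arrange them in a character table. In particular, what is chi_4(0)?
Character table of Z/6Z (irreps indexed chi_0,...,chi_5 with chi_k(m) = zeta_6^(k*m), zeta_6 = exp(2*pi*i/6)):
  irrep \ class  {0} (size 1)  {1} (size 1)    {2} (size 1)    {3} (size 1)  {4} (size 1)    {5} (size 1)  
  chi_0          1             1               1               1             1               1             
  chi_1          1             exp(I*pi/3)     exp(2*I*pi/3)   -1            exp(-2*I*pi/3)  exp(-I*pi/3)  
  chi_2          1             exp(2*I*pi/3)   exp(-2*I*pi/3)  1             exp(2*I*pi/3)   exp(-2*I*pi/3)
  chi_3          1             -1              1               -1            1               -1            
  chi_4          1             exp(-2*I*pi/3)  exp(2*I*pi/3)   1             exp(-2*I*pi/3)  exp(2*I*pi/3) 
  chi_5          1             exp(-I*pi/3)    exp(-2*I*pi/3)  -1            exp(2*I*pi/3)   exp(I*pi/3)   

Spot check: chi_4(0) = zeta_6^(4*0) = zeta_6^0 = 1.

Solution. Z/6Z is abelian, so all 6 irreducible complex representations are 1-dimensional. They are given by chi_k(m) = zeta_6^(k*m) for k = 0,...,5. Row orthogonality: sum_m chi_k(m) conj(chi_l(m)) = 6 * [k = l].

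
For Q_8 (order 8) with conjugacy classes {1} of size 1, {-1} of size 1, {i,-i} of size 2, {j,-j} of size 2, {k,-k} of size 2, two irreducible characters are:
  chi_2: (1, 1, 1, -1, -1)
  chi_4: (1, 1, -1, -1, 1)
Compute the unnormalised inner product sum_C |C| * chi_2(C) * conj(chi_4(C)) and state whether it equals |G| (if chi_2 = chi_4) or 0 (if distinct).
Sum = 0; so <chi_2, chi_4> = 0 (distinct irreducibles are orthogonal).

Proof sketch: Compute term by term over conjugacy classes (|C| * chi_2(C) * conj(chi_4(C))):
  1*(1)*conj(1) + 1*(1)*conj(1) + 2*(1)*conj(-1) + 2*(-1)*conj(-1) + 2*(-1)*conj(1)
  = (1) + (1) + (-2) + (2) + (-2)
  = 0.
Dividing by |G| = 8 gives 0/8 = 0, matching the row-orthogonality relation <chi_2, chi_4> = [chi_2 = chi_4].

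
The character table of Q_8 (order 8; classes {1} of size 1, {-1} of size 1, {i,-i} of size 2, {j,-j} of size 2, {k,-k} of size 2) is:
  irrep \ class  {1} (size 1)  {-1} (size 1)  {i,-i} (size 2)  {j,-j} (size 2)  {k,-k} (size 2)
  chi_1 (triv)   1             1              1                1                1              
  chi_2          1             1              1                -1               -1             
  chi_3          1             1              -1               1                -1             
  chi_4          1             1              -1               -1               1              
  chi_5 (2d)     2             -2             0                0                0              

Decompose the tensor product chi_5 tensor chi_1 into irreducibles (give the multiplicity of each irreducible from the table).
chi_5 tensor chi_1 = chi_5 (all other irreducibles have multiplicity 0).

Argument: The character of a tensor product is the pointwise product (chi_5 * chi_1)(C) = chi_5(C) * chi_1(C):
  {1}: (2)*(1), {-1}: (-2)*(1), {i,-i}: (0)*(1), {j,-j}: (0)*(1), {k,-k}: (0)*(1)
so (chi_5 * chi_1) takes values
  {1} -> 2, {-1} -> -2, {i,-i} -> 0, {j,-j} -> 0, {k,-k} -> 0.
Now take the inner product of this character with each irreducible chi from the table, <chi_5*chi_1, chi> = (1/8) sum_C |C| (chi_5*chi_1)(C) conj(chi(C)):
  <chi_5*chi_1, chi_1> = (1/8)[1*(2)*conj(1) + 1*(-2)*conj(1) + 2*(0)*conj(1) + 2*(0)*conj(1) + 2*(0)*conj(1)]
      = (1/8)[(2) + (-2) + (0) + (0) + (0)] = 0/8 = 0
  <chi_5*chi_1, chi_2> = (1/8)[1*(2)*conj(1) + 1*(-2)*conj(1) + 2*(0)*conj(1) + 2*(0)*conj(-1) + 2*(0)*conj(-1)]
      = (1/8)[(2) + (-2) + (0) + (0) + (0)] = 0/8 = 0
  <chi_5*chi_1, chi_3> = (1/8)[1*(2)*conj(1) + 1*(-2)*conj(1) + 2*(0)*conj(-1) + 2*(0)*conj(1) + 2*(0)*conj(-1)]
      = (1/8)[(2) + (-2) + (0) + (0) + (0)] = 0/8 = 0
  <chi_5*chi_1, chi_4> = (1/8)[1*(2)*conj(1) + 1*(-2)*conj(1) + 2*(0)*conj(-1) + 2*(0)*conj(-1) + 2*(0)*conj(1)]
      = (1/8)[(2) + (-2) + (0) + (0) + (0)] = 0/8 = 0
  <chi_5*chi_1, chi_5> = (1/8)[1*(2)*conj(2) + 1*(-2)*conj(-2) + 2*(0)*conj(0) + 2*(0)*conj(0) + 2*(0)*conj(0)]
      = (1/8)[(4) + (4) + (0) + (0) + (0)] = 8/8 = 1
Hence the multiplicities are chi_5: 1. Dimension check: dim(chi_5)*dim(chi_1) = 2*1 = 2 and sum (mult * dim) = 1*2 = 2.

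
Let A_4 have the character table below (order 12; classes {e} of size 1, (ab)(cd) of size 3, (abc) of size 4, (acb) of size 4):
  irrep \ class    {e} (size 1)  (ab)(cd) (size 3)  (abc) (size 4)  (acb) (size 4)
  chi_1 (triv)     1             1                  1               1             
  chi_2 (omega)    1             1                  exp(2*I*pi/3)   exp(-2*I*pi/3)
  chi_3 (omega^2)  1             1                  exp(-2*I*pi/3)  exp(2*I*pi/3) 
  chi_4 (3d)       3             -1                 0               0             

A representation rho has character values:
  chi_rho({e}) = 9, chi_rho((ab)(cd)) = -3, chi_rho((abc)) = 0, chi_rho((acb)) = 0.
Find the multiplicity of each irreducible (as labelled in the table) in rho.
Multiplicities: chi_1: 0, chi_2: 0, chi_3: 0, chi_4: 3.

Details: Use <chi_rho, chi> = (1/|G|) sum_C |C| * chi_rho(C) * conj(chi(C)) with |G| = 12 for each irreducible chi in the table:
  <chi_rho, chi_1> = (1/12)[1*(9)*conj(1) + 3*(-3)*conj(1) + 4*(0)*conj(1) + 4*(0)*conj(1)]
      = (1/12)[(9) + (-9) + (0) + (0)] = 0/12 = 0
  <chi_rho, chi_2> = (1/12)[1*(9)*conj(1) + 3*(-3)*conj(1) + 4*(0)*conj(exp(2*I*pi/3)) + 4*(0)*conj(exp(-2*I*pi/3))]
      = (1/12)[(9) + (-9) + (0) + (0)] = 0/12 = 0
  <chi_rho, chi_3> = (1/12)[1*(9)*conj(1) + 3*(-3)*conj(1) + 4*(0)*conj(exp(-2*I*pi/3)) + 4*(0)*conj(exp(2*I*pi/3))]
      = (1/12)[(9) + (-9) + (0) + (0)] = 0/12 = 0
  <chi_rho, chi_4> = (1/12)[1*(9)*conj(3) + 3*(-3)*conj(-1) + 4*(0)*conj(0) + 4*(0)*conj(0)]
      = (1/12)[(27) + (9) + (0) + (0)] = 36/12 = 3
(Exp terms are combined using exp(i*s)*conj(exp(i*t)) = exp(i*(s-t)), and sums of them are collapsed using the identity that for every m > 1 the m distinct m-th roots of unity sum to 0, e.g. 1 + exp(2*I*pi/3) + exp(-2*I*pi/3) = 0.)
Dimension check: dim(rho) = sum (mult * dim) = 0*1 + 0*1 + 0*1 + 3*3 = 9 = chi_rho(e) = 9.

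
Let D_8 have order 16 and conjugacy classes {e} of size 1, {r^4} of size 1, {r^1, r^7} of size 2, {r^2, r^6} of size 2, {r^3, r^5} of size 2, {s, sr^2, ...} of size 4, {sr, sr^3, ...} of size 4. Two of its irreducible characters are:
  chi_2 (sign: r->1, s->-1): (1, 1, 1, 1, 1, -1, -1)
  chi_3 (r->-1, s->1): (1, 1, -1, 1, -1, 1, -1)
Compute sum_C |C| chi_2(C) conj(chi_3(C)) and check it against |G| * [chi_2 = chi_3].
Sum = 0; so <chi_2, chi_3> = 0 (distinct irreducibles are orthogonal).

Explanation: Compute term by term over conjugacy classes (|C| * chi_2(C) * conj(chi_3(C))):
  1*(1)*conj(1) + 1*(1)*conj(1) + 2*(1)*conj(-1) + 2*(1)*conj(1) + 2*(1)*conj(-1) + 4*(-1)*conj(1) + 4*(-1)*conj(-1)
  = (1) + (1) + (-2) + (2) + (-2) + (-4) + (4)
  = 0.
Dividing by |G| = 16 gives 0/16 = 0, matching the row-orthogonality relation <chi_2, chi_3> = [chi_2 = chi_3].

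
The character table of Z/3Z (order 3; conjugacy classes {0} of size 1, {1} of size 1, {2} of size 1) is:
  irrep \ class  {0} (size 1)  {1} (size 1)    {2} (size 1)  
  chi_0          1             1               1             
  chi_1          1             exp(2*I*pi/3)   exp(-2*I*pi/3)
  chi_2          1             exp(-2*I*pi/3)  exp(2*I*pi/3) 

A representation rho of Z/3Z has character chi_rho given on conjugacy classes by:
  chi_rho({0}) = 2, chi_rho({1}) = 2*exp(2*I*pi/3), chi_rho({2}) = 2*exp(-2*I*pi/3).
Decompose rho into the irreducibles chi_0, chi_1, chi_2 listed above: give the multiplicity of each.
Multiplicities: chi_0: 0, chi_1: 2, chi_2: 0.

Working: Use <chi_rho, chi> = (1/|G|) sum_C |C| * chi_rho(C) * conj(chi(C)) with |G| = 3 for each irreducible chi in the table:
  <chi_rho, chi_0> = (1/3)[1*(2)*conj(1) + 1*(2*exp(2*I*pi/3))*conj(1) + 1*(2*exp(-2*I*pi/3))*conj(1)]
      = (1/3)[(2) + (2*exp(2*I*pi/3)) + (2*exp(-2*I*pi/3))] = 0/3 = 0
  <chi_rho, chi_1> = (1/3)[1*(2)*conj(1) + 1*(2*exp(2*I*pi/3))*conj(exp(2*I*pi/3)) + 1*(2*exp(-2*I*pi/3))*conj(exp(-2*I*pi/3))]
      = (1/3)[(2) + (2) + (2)] = 6/3 = 2
  <chi_rho, chi_2> = (1/3)[1*(2)*conj(1) + 1*(2*exp(2*I*pi/3))*conj(exp(-2*I*pi/3)) + 1*(2*exp(-2*I*pi/3))*conj(exp(2*I*pi/3))]
      = (1/3)[(2) + (2*exp(-2*I*pi/3)) + (2*exp(2*I*pi/3))] = 0/3 = 0
(Exp terms are combined using exp(i*s)*conj(exp(i*t)) = exp(i*(s-t)), and sums of them are collapsed using the identity that for every m > 1 the m distinct m-th roots of unity sum to 0, e.g. 1 + exp(2*I*pi/3) + exp(-2*I*pi/3) = 0.)
Dimension check: dim(rho) = sum (mult * dim) = 0*1 + 2*1 + 0*1 = 2 = chi_rho(e) = 2.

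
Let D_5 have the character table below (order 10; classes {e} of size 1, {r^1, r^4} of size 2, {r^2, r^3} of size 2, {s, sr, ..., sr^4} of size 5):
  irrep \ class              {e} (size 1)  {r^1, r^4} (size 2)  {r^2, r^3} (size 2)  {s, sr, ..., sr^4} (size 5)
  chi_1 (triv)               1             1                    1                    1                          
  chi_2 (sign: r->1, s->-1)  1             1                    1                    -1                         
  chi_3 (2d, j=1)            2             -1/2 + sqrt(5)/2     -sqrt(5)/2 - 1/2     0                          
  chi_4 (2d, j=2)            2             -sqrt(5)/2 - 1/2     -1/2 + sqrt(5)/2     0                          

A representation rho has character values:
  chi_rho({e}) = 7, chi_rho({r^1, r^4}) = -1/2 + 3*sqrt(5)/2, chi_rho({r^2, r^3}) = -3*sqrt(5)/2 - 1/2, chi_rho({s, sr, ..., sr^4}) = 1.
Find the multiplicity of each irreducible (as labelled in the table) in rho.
Multiplicities: chi_1: 1, chi_2: 0, chi_3: 3, chi_4: 0.

Solution. Use <chi_rho, chi> = (1/|G|) sum_C |C| * chi_rho(C) * conj(chi(C)) with |G| = 10 for each irreducible chi in the table:
  <chi_rho, chi_1> = (1/10)[1*(7)*conj(1) + 2*(-1/2 + 3*sqrt(5)/2)*conj(1) + 2*(-3*sqrt(5)/2 - 1/2)*conj(1) + 5*(1)*conj(1)]
      = (1/10)[(7) + (-1 + 3*sqrt(5)) + (-3*sqrt(5) - 1) + (5)] = 10/10 = 1
  <chi_rho, chi_2> = (1/10)[1*(7)*conj(1) + 2*(-1/2 + 3*sqrt(5)/2)*conj(1) + 2*(-3*sqrt(5)/2 - 1/2)*conj(1) + 5*(1)*conj(-1)]
      = (1/10)[(7) + (-1 + 3*sqrt(5)) + (-3*sqrt(5) - 1) + (-5)] = 0/10 = 0
  <chi_rho, chi_3> = (1/10)[1*(7)*conj(2) + 2*(-1/2 + 3*sqrt(5)/2)*conj(-1/2 + sqrt(5)/2) + 2*(-3*sqrt(5)/2 - 1/2)*conj(-sqrt(5)/2 - 1/2) + 5*(1)*conj(0)]
      = (1/10)[(14) + (8 - 2*sqrt(5)) + (2*sqrt(5) + 8) + (0)] = 30/10 = 3
  <chi_rho, chi_4> = (1/10)[1*(7)*conj(2) + 2*(-1/2 + 3*sqrt(5)/2)*conj(-sqrt(5)/2 - 1/2) + 2*(-3*sqrt(5)/2 - 1/2)*conj(-1/2 + sqrt(5)/2) + 5*(1)*conj(0)]
      = (1/10)[(14) + (-7 - sqrt(5)) + (-7 + sqrt(5)) + (0)] = 0/10 = 0
Dimension check: dim(rho) = sum (mult * dim) = 1*1 + 0*1 + 3*2 + 0*2 = 7 = chi_rho(e) = 7.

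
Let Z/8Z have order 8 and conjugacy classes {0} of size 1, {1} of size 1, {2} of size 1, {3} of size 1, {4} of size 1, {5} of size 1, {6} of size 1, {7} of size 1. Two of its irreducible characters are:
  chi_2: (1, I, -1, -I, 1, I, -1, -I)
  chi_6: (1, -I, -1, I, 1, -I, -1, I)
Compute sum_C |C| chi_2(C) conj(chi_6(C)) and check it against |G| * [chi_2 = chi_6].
Sum = 0; so <chi_2, chi_6> = 0 (distinct irreducibles are orthogonal).

Argument: Compute term by term over conjugacy classes (|C| * chi_2(C) * conj(chi_6(C))):
  1*(1)*conj(1) + 1*(I)*conj(-I) + 1*(-1)*conj(-1) + 1*(-I)*conj(I) + 1*(1)*conj(1) + 1*(I)*conj(-I) + 1*(-1)*conj(-1) + 1*(-I)*conj(I)
  = (1) + (-1) + (1) + (-1) + (1) + (-1) + (1) + (-1)
  = 0.
(Exp terms are combined using exp(i*s)*conj(exp(i*t)) = exp(i*(s-t)), and sums of them are collapsed using the identity that for every m > 1 the m distinct m-th roots of unity sum to 0, e.g. 1 + exp(2*I*pi/3) + exp(-2*I*pi/3) = 0.)
Dividing by |G| = 8 gives 0/8 = 0, matching the row-orthogonality relation <chi_2, chi_6> = [chi_2 = chi_6].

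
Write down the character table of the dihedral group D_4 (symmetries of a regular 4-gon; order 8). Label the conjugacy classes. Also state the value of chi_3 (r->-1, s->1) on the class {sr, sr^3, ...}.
Conjugacy classes: {e} of size 1, {r^2} of size 1, {r^1, r^3} of size 2, {s, sr^2, ...} of size 2, {sr, sr^3, ...} of size 2.
Character table:
  irrep \ class              {e} (size 1)  {r^2} (size 1)  {r^1, r^3} (size 2)  {s, sr^2, ...} (size 2)  {sr, sr^3, ...} (size 2)
  chi_1 (triv)               1             1               1                    1                        1                       
  chi_2 (sign: r->1, s->-1)  1             1               1                    -1                       -1                      
  chi_3 (r->-1, s->1)        1             1               -1                   1                        -1                      
  chi_4 (r->-1, s->-1)       1             1               -1                   -1                       1                       
  chi_5 (2d, j=1)            2             -2              0                    0                        0                       

Spot check: chi_3 (r->-1, s->1) on {sr, sr^3, ...} = -1.

Reasoning: D_4 has order 2*4 = 8 with 5 conjugacy classes, hence 5 irreducibles. Sum of squared dims 1 + 1 + 1 + 1 + 4 = 8 = |G|. Linear characters come from the abelianisation; the 2-dimensional irreps have character r^k -> 2*cos(2*pi*j*k/4), reflections -> 0.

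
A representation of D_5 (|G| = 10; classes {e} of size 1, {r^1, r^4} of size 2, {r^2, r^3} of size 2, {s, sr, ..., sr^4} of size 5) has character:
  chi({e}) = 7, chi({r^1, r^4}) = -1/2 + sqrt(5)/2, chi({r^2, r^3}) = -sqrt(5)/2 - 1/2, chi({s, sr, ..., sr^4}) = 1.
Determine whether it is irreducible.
Not irreducible (reducible): <chi, chi> = 6 > 1.

Derivation: <chi, chi> = (1/|G|) sum_C |C| * |chi(C)|^2 = (1/10)[1*|7|^2 + 2*|-1/2 + sqrt(5)/2|^2 + 2*|-sqrt(5)/2 - 1/2|^2 + 5*|1|^2]
  = (1/10)[(49) + (3 - sqrt(5)) + (sqrt(5) + 3) + (5)] = 60/10 = 6.
A character is irreducible iff <chi, chi> = 1, so this representation is reducible.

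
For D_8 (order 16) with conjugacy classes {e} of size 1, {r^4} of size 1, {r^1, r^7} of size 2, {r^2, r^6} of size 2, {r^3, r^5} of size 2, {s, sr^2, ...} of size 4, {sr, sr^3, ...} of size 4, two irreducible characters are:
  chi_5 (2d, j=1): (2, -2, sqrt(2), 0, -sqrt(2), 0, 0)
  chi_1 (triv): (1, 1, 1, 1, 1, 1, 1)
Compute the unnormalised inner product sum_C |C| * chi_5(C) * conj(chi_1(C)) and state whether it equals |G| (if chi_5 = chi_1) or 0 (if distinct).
Sum = 0; so <chi_5, chi_1> = 0 (distinct irreducibles are orthogonal).

Explanation: Compute term by term over conjugacy classes (|C| * chi_5(C) * conj(chi_1(C))):
  1*(2)*conj(1) + 1*(-2)*conj(1) + 2*(sqrt(2))*conj(1) + 2*(0)*conj(1) + 2*(-sqrt(2))*conj(1) + 4*(0)*conj(1) + 4*(0)*conj(1)
  = (2) + (-2) + (2*sqrt(2)) + (0) + (-2*sqrt(2)) + (0) + (0)
  = 0.
Dividing by |G| = 16 gives 0/16 = 0, matching the row-orthogonality relation <chi_5, chi_1> = [chi_5 = chi_1].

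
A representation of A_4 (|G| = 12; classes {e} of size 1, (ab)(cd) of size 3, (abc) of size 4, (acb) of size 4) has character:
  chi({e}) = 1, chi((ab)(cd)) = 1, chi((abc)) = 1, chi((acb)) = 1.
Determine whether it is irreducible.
Irreducible: <chi, chi> = 1.

Solution. <chi, chi> = (1/|G|) sum_C |C| * |chi(C)|^2 = (1/12)[1*|1|^2 + 3*|1|^2 + 4*|1|^2 + 4*|1|^2]
  = (1/12)[(1) + (3) + (4) + (4)] = 12/12 = 1.
(Exp terms are combined using exp(i*s)*conj(exp(i*t)) = exp(i*(s-t)), and sums of them are collapsed using the identity that for every m > 1 the m distinct m-th roots of unity sum to 0, e.g. 1 + exp(2*I*pi/3) + exp(-2*I*pi/3) = 0.)
A character is irreducible iff <chi, chi> = 1, so this representation is irreducible.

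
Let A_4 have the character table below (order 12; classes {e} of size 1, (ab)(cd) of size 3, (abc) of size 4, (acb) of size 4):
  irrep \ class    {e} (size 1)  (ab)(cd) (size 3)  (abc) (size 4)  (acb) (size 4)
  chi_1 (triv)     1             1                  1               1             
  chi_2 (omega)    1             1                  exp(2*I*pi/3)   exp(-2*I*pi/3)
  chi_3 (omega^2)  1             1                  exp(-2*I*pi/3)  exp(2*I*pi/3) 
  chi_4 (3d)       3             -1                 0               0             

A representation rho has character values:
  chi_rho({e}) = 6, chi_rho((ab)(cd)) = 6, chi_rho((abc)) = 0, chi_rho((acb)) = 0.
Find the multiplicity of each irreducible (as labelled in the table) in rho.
Multiplicities: chi_1: 2, chi_2: 2, chi_3: 2, chi_4: 0.

Solution. Use <chi_rho, chi> = (1/|G|) sum_C |C| * chi_rho(C) * conj(chi(C)) with |G| = 12 for each irreducible chi in the table:
  <chi_rho, chi_1> = (1/12)[1*(6)*conj(1) + 3*(6)*conj(1) + 4*(0)*conj(1) + 4*(0)*conj(1)]
      = (1/12)[(6) + (18) + (0) + (0)] = 24/12 = 2
  <chi_rho, chi_2> = (1/12)[1*(6)*conj(1) + 3*(6)*conj(1) + 4*(0)*conj(exp(2*I*pi/3)) + 4*(0)*conj(exp(-2*I*pi/3))]
      = (1/12)[(6) + (18) + (0) + (0)] = 24/12 = 2
  <chi_rho, chi_3> = (1/12)[1*(6)*conj(1) + 3*(6)*conj(1) + 4*(0)*conj(exp(-2*I*pi/3)) + 4*(0)*conj(exp(2*I*pi/3))]
      = (1/12)[(6) + (18) + (0) + (0)] = 24/12 = 2
  <chi_rho, chi_4> = (1/12)[1*(6)*conj(3) + 3*(6)*conj(-1) + 4*(0)*conj(0) + 4*(0)*conj(0)]
      = (1/12)[(18) + (-18) + (0) + (0)] = 0/12 = 0
(Exp terms are combined using exp(i*s)*conj(exp(i*t)) = exp(i*(s-t)), and sums of them are collapsed using the identity that for every m > 1 the m distinct m-th roots of unity sum to 0, e.g. 1 + exp(2*I*pi/3) + exp(-2*I*pi/3) = 0.)
Dimension check: dim(rho) = sum (mult * dim) = 2*1 + 2*1 + 2*1 + 0*3 = 6 = chi_rho(e) = 6.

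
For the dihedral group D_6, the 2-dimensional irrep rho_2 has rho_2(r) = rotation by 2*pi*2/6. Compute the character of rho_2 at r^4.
chi_{rho_2}(r^4) = 2*cos(2*pi*2*4/6) = -1

Why: rho_2(r^4) is rotation by angle 2*pi*2*4/6, whose trace is 2*cos(2*pi*2*4/6) = -1.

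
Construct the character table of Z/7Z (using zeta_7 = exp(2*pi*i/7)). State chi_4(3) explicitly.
Character table of Z/7Z (irreps indexed chi_0,...,chi_6 with chi_k(m) = zeta_7^(k*m), zeta_7 = exp(2*pi*i/7)):
  irrep \ class  {0} (size 1)  {1} (size 1)    {2} (size 1)    {3} (size 1)    {4} (size 1)    {5} (size 1)    {6} (size 1)  
  chi_0          1             1               1               1               1               1               1             
  chi_1          1             exp(2*I*pi/7)   exp(4*I*pi/7)   exp(6*I*pi/7)   exp(-6*I*pi/7)  exp(-4*I*pi/7)  exp(-2*I*pi/7)
  chi_2          1             exp(4*I*pi/7)   exp(-6*I*pi/7)  exp(-2*I*pi/7)  exp(2*I*pi/7)   exp(6*I*pi/7)   exp(-4*I*pi/7)
  chi_3          1             exp(6*I*pi/7)   exp(-2*I*pi/7)  exp(4*I*pi/7)   exp(-4*I*pi/7)  exp(2*I*pi/7)   exp(-6*I*pi/7)
  chi_4          1             exp(-6*I*pi/7)  exp(2*I*pi/7)   exp(-4*I*pi/7)  exp(4*I*pi/7)   exp(-2*I*pi/7)  exp(6*I*pi/7) 
  chi_5          1             exp(-4*I*pi/7)  exp(6*I*pi/7)   exp(2*I*pi/7)   exp(-2*I*pi/7)  exp(-6*I*pi/7)  exp(4*I*pi/7) 
  chi_6          1             exp(-2*I*pi/7)  exp(-4*I*pi/7)  exp(-6*I*pi/7)  exp(6*I*pi/7)   exp(4*I*pi/7)   exp(2*I*pi/7) 

Spot check: chi_4(3) = zeta_7^(4*3) = zeta_7^12 = exp(-4*I*pi/7).

Working: Z/7Z is abelian, so all 7 irreducible complex representations are 1-dimensional. They are given by chi_k(m) = zeta_7^(k*m) for k = 0,...,6. Row orthogonality: sum_m chi_k(m) conj(chi_l(m)) = 7 * [k = l].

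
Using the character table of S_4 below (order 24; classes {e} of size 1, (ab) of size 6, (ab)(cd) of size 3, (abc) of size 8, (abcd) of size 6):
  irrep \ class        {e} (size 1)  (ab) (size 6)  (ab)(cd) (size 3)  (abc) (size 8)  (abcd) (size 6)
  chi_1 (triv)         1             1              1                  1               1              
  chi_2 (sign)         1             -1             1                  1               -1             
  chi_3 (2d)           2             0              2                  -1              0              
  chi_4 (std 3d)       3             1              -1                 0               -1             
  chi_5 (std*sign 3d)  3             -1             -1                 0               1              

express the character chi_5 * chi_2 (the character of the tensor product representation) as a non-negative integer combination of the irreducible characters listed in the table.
chi_5 tensor chi_2 = chi_4 (all other irreducibles have multiplicity 0).

Solution. The character of a tensor product is the pointwise product (chi_5 * chi_2)(C) = chi_5(C) * chi_2(C):
  {e}: (3)*(1), (ab): (-1)*(-1), (ab)(cd): (-1)*(1), (abc): (0)*(1), (abcd): (1)*(-1)
so (chi_5 * chi_2) takes values
  {e} -> 3, (ab) -> 1, (ab)(cd) -> -1, (abc) -> 0, (abcd) -> -1.
Now take the inner product of this character with each irreducible chi from the table, <chi_5*chi_2, chi> = (1/24) sum_C |C| (chi_5*chi_2)(C) conj(chi(C)):
  <chi_5*chi_2, chi_1> = (1/24)[1*(3)*conj(1) + 6*(1)*conj(1) + 3*(-1)*conj(1) + 8*(0)*conj(1) + 6*(-1)*conj(1)]
      = (1/24)[(3) + (6) + (-3) + (0) + (-6)] = 0/24 = 0
  <chi_5*chi_2, chi_2> = (1/24)[1*(3)*conj(1) + 6*(1)*conj(-1) + 3*(-1)*conj(1) + 8*(0)*conj(1) + 6*(-1)*conj(-1)]
      = (1/24)[(3) + (-6) + (-3) + (0) + (6)] = 0/24 = 0
  <chi_5*chi_2, chi_3> = (1/24)[1*(3)*conj(2) + 6*(1)*conj(0) + 3*(-1)*conj(2) + 8*(0)*conj(-1) + 6*(-1)*conj(0)]
      = (1/24)[(6) + (0) + (-6) + (0) + (0)] = 0/24 = 0
  <chi_5*chi_2, chi_4> = (1/24)[1*(3)*conj(3) + 6*(1)*conj(1) + 3*(-1)*conj(-1) + 8*(0)*conj(0) + 6*(-1)*conj(-1)]
      = (1/24)[(9) + (6) + (3) + (0) + (6)] = 24/24 = 1
  <chi_5*chi_2, chi_5> = (1/24)[1*(3)*conj(3) + 6*(1)*conj(-1) + 3*(-1)*conj(-1) + 8*(0)*conj(0) + 6*(-1)*conj(1)]
      = (1/24)[(9) + (-6) + (3) + (0) + (-6)] = 0/24 = 0
Hence the multiplicities are chi_4: 1. Dimension check: dim(chi_5)*dim(chi_2) = 3*1 = 3 and sum (mult * dim) = 1*3 = 3.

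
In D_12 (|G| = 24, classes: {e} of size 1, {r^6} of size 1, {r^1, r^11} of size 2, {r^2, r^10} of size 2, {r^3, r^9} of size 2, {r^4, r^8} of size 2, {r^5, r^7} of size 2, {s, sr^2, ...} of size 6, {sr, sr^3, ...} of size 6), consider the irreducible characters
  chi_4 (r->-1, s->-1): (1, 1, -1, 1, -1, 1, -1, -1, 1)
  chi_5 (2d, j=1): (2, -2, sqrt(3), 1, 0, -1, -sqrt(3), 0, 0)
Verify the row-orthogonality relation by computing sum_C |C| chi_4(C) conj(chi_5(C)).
Sum = 0; so <chi_4, chi_5> = 0 (distinct irreducibles are orthogonal).

Solution. Compute term by term over conjugacy classes (|C| * chi_4(C) * conj(chi_5(C))):
  1*(1)*conj(2) + 1*(1)*conj(-2) + 2*(-1)*conj(sqrt(3)) + 2*(1)*conj(1) + 2*(-1)*conj(0) + 2*(1)*conj(-1) + 2*(-1)*conj(-sqrt(3)) + 6*(-1)*conj(0) + 6*(1)*conj(0)
  = (2) + (-2) + (-2*sqrt(3)) + (2) + (0) + (-2) + (2*sqrt(3)) + (0) + (0)
  = 0.
Dividing by |G| = 24 gives 0/24 = 0, matching the row-orthogonality relation <chi_4, chi_5> = [chi_4 = chi_5].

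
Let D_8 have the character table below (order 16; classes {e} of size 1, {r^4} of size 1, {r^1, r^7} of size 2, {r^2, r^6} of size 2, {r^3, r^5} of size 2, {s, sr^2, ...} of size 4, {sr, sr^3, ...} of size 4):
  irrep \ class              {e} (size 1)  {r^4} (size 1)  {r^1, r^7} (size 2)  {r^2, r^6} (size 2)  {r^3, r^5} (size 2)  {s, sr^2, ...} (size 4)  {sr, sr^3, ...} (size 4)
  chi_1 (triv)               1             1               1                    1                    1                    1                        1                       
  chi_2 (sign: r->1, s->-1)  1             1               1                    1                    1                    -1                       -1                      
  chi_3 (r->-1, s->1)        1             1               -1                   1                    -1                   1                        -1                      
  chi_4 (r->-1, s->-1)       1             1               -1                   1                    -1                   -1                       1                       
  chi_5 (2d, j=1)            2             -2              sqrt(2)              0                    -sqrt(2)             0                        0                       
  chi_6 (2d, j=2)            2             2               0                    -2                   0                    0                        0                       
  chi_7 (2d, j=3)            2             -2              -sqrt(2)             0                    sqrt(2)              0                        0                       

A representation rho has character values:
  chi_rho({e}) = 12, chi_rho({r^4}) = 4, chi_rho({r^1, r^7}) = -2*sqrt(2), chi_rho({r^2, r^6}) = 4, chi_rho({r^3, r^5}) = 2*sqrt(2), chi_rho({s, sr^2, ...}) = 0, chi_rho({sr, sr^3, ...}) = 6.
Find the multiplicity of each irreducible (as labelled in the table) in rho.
Multiplicities: chi_1: 3, chi_2: 0, chi_3: 0, chi_4: 3, chi_5: 0, chi_6: 1, chi_7: 2.

Solution. Use <chi_rho, chi> = (1/|G|) sum_C |C| * chi_rho(C) * conj(chi(C)) with |G| = 16 for each irreducible chi in the table:
  <chi_rho, chi_1> = (1/16)[1*(12)*conj(1) + 1*(4)*conj(1) + 2*(-2*sqrt(2))*conj(1) + 2*(4)*conj(1) + 2*(2*sqrt(2))*conj(1) + 4*(0)*conj(1) + 4*(6)*conj(1)]
      = (1/16)[(12) + (4) + (-4*sqrt(2)) + (8) + (4*sqrt(2)) + (0) + (24)] = 48/16 = 3
  <chi_rho, chi_2> = (1/16)[1*(12)*conj(1) + 1*(4)*conj(1) + 2*(-2*sqrt(2))*conj(1) + 2*(4)*conj(1) + 2*(2*sqrt(2))*conj(1) + 4*(0)*conj(-1) + 4*(6)*conj(-1)]
      = (1/16)[(12) + (4) + (-4*sqrt(2)) + (8) + (4*sqrt(2)) + (0) + (-24)] = 0/16 = 0
  <chi_rho, chi_3> = (1/16)[1*(12)*conj(1) + 1*(4)*conj(1) + 2*(-2*sqrt(2))*conj(-1) + 2*(4)*conj(1) + 2*(2*sqrt(2))*conj(-1) + 4*(0)*conj(1) + 4*(6)*conj(-1)]
      = (1/16)[(12) + (4) + (4*sqrt(2)) + (8) + (-4*sqrt(2)) + (0) + (-24)] = 0/16 = 0
  <chi_rho, chi_4> = (1/16)[1*(12)*conj(1) + 1*(4)*conj(1) + 2*(-2*sqrt(2))*conj(-1) + 2*(4)*conj(1) + 2*(2*sqrt(2))*conj(-1) + 4*(0)*conj(-1) + 4*(6)*conj(1)]
      = (1/16)[(12) + (4) + (4*sqrt(2)) + (8) + (-4*sqrt(2)) + (0) + (24)] = 48/16 = 3
  <chi_rho, chi_5> = (1/16)[1*(12)*conj(2) + 1*(4)*conj(-2) + 2*(-2*sqrt(2))*conj(sqrt(2)) + 2*(4)*conj(0) + 2*(2*sqrt(2))*conj(-sqrt(2)) + 4*(0)*conj(0) + 4*(6)*conj(0)]
      = (1/16)[(24) + (-8) + (-8) + (0) + (-8) + (0) + (0)] = 0/16 = 0
  <chi_rho, chi_6> = (1/16)[1*(12)*conj(2) + 1*(4)*conj(2) + 2*(-2*sqrt(2))*conj(0) + 2*(4)*conj(-2) + 2*(2*sqrt(2))*conj(0) + 4*(0)*conj(0) + 4*(6)*conj(0)]
      = (1/16)[(24) + (8) + (0) + (-16) + (0) + (0) + (0)] = 16/16 = 1
  <chi_rho, chi_7> = (1/16)[1*(12)*conj(2) + 1*(4)*conj(-2) + 2*(-2*sqrt(2))*conj(-sqrt(2)) + 2*(4)*conj(0) + 2*(2*sqrt(2))*conj(sqrt(2)) + 4*(0)*conj(0) + 4*(6)*conj(0)]
      = (1/16)[(24) + (-8) + (8) + (0) + (8) + (0) + (0)] = 32/16 = 2
Dimension check: dim(rho) = sum (mult * dim) = 3*1 + 0*1 + 0*1 + 3*1 + 0*2 + 1*2 + 2*2 = 12 = chi_rho(e) = 12.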